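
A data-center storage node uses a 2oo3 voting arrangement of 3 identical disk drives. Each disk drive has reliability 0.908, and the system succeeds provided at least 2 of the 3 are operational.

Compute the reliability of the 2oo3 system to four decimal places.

R = Σ_{i=2}^{3} C(3,i) p^i (1−p)^{3−i} with p = 0.908
C(3,2)·0.908^2·0.092^1 = 0.227552
C(3,3)·0.908^3·0.092^0 = 0.748613
Sum = 0.9762

0.9762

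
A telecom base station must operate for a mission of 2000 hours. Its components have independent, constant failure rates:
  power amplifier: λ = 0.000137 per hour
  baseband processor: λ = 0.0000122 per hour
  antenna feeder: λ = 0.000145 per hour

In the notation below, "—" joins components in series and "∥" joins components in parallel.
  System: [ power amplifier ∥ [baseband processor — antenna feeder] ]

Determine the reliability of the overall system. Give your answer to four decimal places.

R(power amplifier) = exp(−0.000137 × 2000) = 0.760332
R(baseband processor) = exp(−0.0000122 × 2000) = 0.975895
R(antenna feeder) = exp(−0.000145 × 2000) = 0.748264
Series (baseband processor and antenna feeder): 0.975895 × 0.748264 = 0.730227
Parallel (power amplifier and [0.730227]): 1 − (1 − 0.760332)(1 − 0.730227) = 0.9353

0.9353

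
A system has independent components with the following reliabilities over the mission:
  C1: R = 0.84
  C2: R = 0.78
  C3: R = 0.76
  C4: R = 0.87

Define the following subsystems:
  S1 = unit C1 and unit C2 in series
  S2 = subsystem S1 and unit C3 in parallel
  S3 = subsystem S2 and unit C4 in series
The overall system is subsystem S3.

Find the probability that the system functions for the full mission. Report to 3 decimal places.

Series (C1 and C2): 0.84000 × 0.78000 = 0.65520
Parallel ([0.65520] and C3): 1 − (1 − 0.65520)(1 − 0.76000) = 0.91725
Series ([0.91725] and C4): 0.91725 × 0.87000 = 0.798

0.798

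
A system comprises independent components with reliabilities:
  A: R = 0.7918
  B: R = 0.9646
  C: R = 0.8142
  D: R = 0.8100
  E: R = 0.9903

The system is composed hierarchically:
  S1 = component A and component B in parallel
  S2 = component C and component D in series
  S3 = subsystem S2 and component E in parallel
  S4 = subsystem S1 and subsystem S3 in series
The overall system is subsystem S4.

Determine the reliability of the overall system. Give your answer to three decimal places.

Parallel (A and B): 1 − (1 − 0.79180)(1 − 0.96460) = 0.99263
Series (C and D): 0.81420 × 0.81000 = 0.65950
Parallel ([0.65950] and E): 1 − (1 − 0.65950)(1 − 0.99030) = 0.99670
Series ([0.99263] and [0.99670]): 0.99263 × 0.99670 = 0.989

0.989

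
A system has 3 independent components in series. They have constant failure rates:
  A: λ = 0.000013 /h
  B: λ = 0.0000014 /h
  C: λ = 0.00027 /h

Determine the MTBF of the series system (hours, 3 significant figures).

Series of exponential components: λ_sys = Σ λ_i
λ_sys = 0.000013 + 0.0000014 + 0.00027 = 2.8440e-04 /h
MTBF = 1 / λ_sys = 3520 h

3520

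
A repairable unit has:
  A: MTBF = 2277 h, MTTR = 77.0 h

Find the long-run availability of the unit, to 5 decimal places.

A(A) = MTBF/(MTBF+MTTR) = 2277/(2277+77.0) = 0.96729

0.96729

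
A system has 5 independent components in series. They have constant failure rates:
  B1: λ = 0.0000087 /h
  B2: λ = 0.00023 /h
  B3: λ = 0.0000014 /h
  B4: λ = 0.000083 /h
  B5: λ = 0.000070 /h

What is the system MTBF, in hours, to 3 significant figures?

2540

Series of exponential components: λ_sys = Σ λ_i
λ_sys = 0.0000087 + 0.00023 + 0.0000014 + 0.000083 + 0.000070 = 3.9310e-04 /h
MTBF = 1 / λ_sys = 2540 h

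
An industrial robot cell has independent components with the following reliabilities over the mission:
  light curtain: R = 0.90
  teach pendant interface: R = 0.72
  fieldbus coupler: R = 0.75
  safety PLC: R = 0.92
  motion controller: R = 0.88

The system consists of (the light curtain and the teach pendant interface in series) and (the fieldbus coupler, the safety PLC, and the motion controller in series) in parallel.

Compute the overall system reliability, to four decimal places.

0.8617

Series (light curtain and teach pendant interface): 0.900000 × 0.720000 = 0.648000
Series (fieldbus coupler, safety PLC, and motion controller): 0.750000 × 0.920000 × 0.880000 = 0.607200
Parallel ([0.648000] and [0.607200]): 1 − (1 − 0.648000)(1 − 0.607200) = 0.8617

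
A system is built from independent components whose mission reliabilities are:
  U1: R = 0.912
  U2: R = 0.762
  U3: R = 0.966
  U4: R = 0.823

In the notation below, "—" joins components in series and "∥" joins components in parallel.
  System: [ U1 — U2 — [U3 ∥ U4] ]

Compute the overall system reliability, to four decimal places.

0.6908

Parallel (U3 and U4): 1 − (1 − 0.966000)(1 − 0.823000) = 0.993982
Series (U1, U2, and [0.993982]): 0.912000 × 0.762000 × 0.993982 = 0.6908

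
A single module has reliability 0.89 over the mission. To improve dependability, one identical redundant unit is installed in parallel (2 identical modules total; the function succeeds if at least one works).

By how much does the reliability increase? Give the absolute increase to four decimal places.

0.0979

R_before = 0.89
R_after = 1 − (1 − 0.89)^2 = 0.9879
ΔR = 0.9879 − 0.89 = 0.0979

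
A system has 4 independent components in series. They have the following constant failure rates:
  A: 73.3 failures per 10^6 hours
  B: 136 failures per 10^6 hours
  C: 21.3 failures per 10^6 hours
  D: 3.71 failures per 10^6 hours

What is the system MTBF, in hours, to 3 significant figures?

Series of exponential components: λ_sys = Σ λ_i
λ_sys = 0.0000733 + 0.000136 + 0.0000213 + 0.00000371 = 2.3431e-04 /h
MTBF = 1 / λ_sys = 4270 h

4270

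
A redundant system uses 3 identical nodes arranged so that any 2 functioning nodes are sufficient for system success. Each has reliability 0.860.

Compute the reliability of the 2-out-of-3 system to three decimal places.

R = Σ_{i=2}^{3} C(3,i) p^i (1−p)^{3−i} with p = 0.860
C(3,2)·0.860^2·0.140^1 = 0.31063
C(3,3)·0.860^3·0.140^0 = 0.63606
Sum = 0.947

0.947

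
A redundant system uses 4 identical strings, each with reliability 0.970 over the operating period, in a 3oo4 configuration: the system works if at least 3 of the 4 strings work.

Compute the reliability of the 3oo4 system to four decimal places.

0.9948

R = Σ_{i=3}^{4} C(4,i) p^i (1−p)^{4−i} with p = 0.970
C(4,3)·0.970^3·0.030^1 = 0.109521
C(4,4)·0.970^4·0.030^0 = 0.885293
Sum = 0.9948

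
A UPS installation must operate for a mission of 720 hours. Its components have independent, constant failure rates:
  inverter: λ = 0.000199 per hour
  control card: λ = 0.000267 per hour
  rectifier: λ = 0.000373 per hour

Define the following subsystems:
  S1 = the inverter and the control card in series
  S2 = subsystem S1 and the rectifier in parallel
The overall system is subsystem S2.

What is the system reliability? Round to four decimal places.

0.9329

R(inverter) = exp(−0.000199 × 720) = 0.866511
R(control card) = exp(−0.000267 × 720) = 0.825109
R(rectifier) = exp(−0.000373 × 720) = 0.764480
Series (inverter and control card): 0.866511 × 0.825109 = 0.714966
Parallel ([0.714966] and rectifier): 1 − (1 − 0.714966)(1 − 0.764480) = 0.9329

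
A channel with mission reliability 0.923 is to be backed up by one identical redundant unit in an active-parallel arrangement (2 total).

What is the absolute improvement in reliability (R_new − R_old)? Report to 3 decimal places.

R_before = 0.923
R_after = 1 − (1 − 0.923)^2 = 0.994
ΔR = 0.994 − 0.923 = 0.071

0.071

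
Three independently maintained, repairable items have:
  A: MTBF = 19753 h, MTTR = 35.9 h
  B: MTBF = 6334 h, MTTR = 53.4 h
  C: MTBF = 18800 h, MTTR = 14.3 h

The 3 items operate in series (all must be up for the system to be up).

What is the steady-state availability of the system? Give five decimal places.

0.98909

A(A) = MTBF/(MTBF+MTTR) = 19753/(19753+35.9) = 0.998186
A(B) = MTBF/(MTBF+MTTR) = 6334/(6334+53.4) = 0.991640
A(C) = MTBF/(MTBF+MTTR) = 18800/(18800+14.3) = 0.999240
Series availability: 0.998186 × 0.991640 × 0.999240 = 0.98909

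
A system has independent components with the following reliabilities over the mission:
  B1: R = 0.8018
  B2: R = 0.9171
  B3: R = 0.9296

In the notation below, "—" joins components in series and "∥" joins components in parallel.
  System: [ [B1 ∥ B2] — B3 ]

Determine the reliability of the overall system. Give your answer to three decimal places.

0.914

Parallel (B1 and B2): 1 − (1 − 0.80180)(1 − 0.91710) = 0.98357
Series ([0.98357] and B3): 0.98357 × 0.92960 = 0.914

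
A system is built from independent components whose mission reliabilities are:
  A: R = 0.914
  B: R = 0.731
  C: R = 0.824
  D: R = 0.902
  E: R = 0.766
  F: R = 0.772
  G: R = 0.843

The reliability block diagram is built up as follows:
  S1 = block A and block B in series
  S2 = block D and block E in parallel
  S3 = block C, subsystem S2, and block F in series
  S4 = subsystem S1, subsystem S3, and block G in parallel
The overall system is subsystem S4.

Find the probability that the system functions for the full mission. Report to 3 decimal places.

0.980

Series (A and B): 0.91400 × 0.73100 = 0.66813
Parallel (D and E): 1 − (1 − 0.90200)(1 − 0.76600) = 0.97707
Series (C, [0.97707], and F): 0.82400 × 0.97707 × 0.77200 = 0.62154
Parallel ([0.66813], [0.62154], and G): 1 − (1 − 0.66813)(1 − 0.62154)(1 − 0.84300) = 0.980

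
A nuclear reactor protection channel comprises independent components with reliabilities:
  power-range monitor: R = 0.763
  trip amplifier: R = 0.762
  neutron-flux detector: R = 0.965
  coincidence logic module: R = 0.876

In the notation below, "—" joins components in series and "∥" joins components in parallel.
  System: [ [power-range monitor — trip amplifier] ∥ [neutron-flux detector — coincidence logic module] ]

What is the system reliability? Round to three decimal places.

0.935

Series (power-range monitor and trip amplifier): 0.76300 × 0.76200 = 0.58141
Series (neutron-flux detector and coincidence logic module): 0.96500 × 0.87600 = 0.84534
Parallel ([0.58141] and [0.84534]): 1 − (1 − 0.58141)(1 − 0.84534) = 0.935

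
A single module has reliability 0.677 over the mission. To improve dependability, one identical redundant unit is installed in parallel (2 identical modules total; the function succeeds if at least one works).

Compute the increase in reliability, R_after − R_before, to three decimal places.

R_before = 0.677
R_after = 1 − (1 − 0.677)^2 = 0.896
ΔR = 0.896 − 0.677 = 0.219

0.219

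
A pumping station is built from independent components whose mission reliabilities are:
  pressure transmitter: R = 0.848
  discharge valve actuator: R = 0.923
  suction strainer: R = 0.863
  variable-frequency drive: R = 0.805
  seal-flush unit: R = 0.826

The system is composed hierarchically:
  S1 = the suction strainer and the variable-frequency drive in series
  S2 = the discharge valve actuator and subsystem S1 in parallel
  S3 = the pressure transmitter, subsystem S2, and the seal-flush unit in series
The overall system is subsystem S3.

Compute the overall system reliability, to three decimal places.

0.684

Series (suction strainer and variable-frequency drive): 0.86300 × 0.80500 = 0.69472
Parallel (discharge valve actuator and [0.69472]): 1 − (1 − 0.92300)(1 − 0.69472) = 0.97649
Series (pressure transmitter, [0.97649], and seal-flush unit): 0.84800 × 0.97649 × 0.82600 = 0.684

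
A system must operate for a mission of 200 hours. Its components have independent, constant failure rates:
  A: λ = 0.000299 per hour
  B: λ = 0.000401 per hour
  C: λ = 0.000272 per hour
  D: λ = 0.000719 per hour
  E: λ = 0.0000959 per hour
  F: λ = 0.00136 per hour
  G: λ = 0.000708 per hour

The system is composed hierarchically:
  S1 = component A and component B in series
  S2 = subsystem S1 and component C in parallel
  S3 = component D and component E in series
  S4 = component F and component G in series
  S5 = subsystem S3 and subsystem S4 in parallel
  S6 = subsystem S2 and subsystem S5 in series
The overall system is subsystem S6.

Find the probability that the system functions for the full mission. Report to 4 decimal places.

R(A) = exp(−0.000299 × 200) = 0.941953
R(B) = exp(−0.000401 × 200) = 0.922932
R(C) = exp(−0.000272 × 200) = 0.947053
R(D) = exp(−0.000719 × 200) = 0.866061
R(E) = exp(−0.0000959 × 200) = 0.981003
R(F) = exp(−0.00136 × 200) = 0.761854
R(G) = exp(−0.000708 × 200) = 0.867968
Series (A and B): 0.941953 × 0.922932 = 0.869359
Parallel ([0.869359] and C): 1 − (1 − 0.869359)(1 − 0.947053) = 0.993083
Series (D and E): 0.866061 × 0.981003 = 0.849608
Series (F and G): 0.761854 × 0.867968 = 0.661265
Parallel ([0.849608] and [0.661265]): 1 − (1 − 0.849608)(1 − 0.661265) = 0.949057
Series ([0.993083] and [0.949057]): 0.993083 × 0.949057 = 0.9425

0.9425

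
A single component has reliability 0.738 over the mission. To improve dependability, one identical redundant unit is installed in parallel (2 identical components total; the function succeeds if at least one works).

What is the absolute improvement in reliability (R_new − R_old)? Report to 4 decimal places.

R_before = 0.738
R_after = 1 − (1 − 0.738)^2 = 0.9314
ΔR = 0.9314 − 0.738 = 0.1934

0.1934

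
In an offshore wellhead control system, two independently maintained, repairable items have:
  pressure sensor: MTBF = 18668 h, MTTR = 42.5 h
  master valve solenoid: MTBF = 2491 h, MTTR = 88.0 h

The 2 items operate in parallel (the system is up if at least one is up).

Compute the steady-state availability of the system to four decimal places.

A(pressure sensor) = MTBF/(MTBF+MTTR) = 18668/(18668+42.5) = 0.997729
A(master valve solenoid) = MTBF/(MTBF+MTTR) = 2491/(2491+88.0) = 0.965878
Parallel availability: 1 − (1 − 0.997729)(1 − 0.965878) = 0.9999

0.9999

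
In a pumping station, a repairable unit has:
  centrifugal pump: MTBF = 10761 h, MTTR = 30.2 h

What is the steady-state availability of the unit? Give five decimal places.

0.99720

A(centrifugal pump) = MTBF/(MTBF+MTTR) = 10761/(10761+30.2) = 0.99720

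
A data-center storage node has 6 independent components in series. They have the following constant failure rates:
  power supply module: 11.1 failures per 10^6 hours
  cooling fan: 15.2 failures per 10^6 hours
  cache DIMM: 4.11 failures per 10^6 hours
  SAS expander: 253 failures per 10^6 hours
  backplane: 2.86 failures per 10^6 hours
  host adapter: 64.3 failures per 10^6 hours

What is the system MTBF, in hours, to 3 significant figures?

Series of exponential components: λ_sys = Σ λ_i
λ_sys = 0.0000111 + 0.0000152 + 0.00000411 + 0.000253 + 0.00000286 + 0.0000643 = 3.5057e-04 /h
MTBF = 1 / λ_sys = 2850 h

2850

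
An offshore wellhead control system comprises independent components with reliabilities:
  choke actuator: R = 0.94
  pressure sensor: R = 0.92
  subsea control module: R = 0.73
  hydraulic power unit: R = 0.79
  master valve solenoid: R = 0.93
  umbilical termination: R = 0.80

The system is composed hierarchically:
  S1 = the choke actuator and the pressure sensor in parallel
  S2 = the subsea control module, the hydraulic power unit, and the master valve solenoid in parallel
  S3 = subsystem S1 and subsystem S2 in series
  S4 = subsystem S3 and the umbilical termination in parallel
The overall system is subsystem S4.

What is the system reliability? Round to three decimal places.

Parallel (choke actuator and pressure sensor): 1 − (1 − 0.94000)(1 − 0.92000) = 0.99520
Parallel (subsea control module, hydraulic power unit, and master valve solenoid): 1 − (1 − 0.73000)(1 − 0.79000)(1 − 0.93000) = 0.99603
Series ([0.99520] and [0.99603]): 0.99520 × 0.99603 = 0.99125
Parallel ([0.99125] and umbilical termination): 1 − (1 − 0.99125)(1 − 0.80000) = 0.998

0.998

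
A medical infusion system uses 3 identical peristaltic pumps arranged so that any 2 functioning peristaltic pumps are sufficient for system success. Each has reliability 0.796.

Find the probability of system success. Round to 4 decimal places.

0.8921

R = Σ_{i=2}^{3} C(3,i) p^i (1−p)^{3−i} with p = 0.796
C(3,2)·0.796^2·0.204^1 = 0.387773
C(3,3)·0.796^3·0.204^0 = 0.504358
Sum = 0.8921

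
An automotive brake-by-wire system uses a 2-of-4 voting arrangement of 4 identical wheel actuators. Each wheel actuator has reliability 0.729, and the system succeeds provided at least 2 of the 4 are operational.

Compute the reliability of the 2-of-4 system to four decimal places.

R = Σ_{i=2}^{4} C(4,i) p^i (1−p)^{4−i} with p = 0.729
C(4,2)·0.729^2·0.271^2 = 0.234177
C(4,3)·0.729^3·0.271^1 = 0.419964
C(4,4)·0.729^4·0.271^0 = 0.282430
Sum = 0.9366

0.9366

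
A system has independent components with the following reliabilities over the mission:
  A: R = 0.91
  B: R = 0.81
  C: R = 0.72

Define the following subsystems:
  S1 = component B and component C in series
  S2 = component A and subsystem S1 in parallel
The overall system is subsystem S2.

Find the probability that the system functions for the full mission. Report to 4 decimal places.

Series (B and C): 0.810000 × 0.720000 = 0.583200
Parallel (A and [0.583200]): 1 − (1 − 0.910000)(1 − 0.583200) = 0.9625

0.9625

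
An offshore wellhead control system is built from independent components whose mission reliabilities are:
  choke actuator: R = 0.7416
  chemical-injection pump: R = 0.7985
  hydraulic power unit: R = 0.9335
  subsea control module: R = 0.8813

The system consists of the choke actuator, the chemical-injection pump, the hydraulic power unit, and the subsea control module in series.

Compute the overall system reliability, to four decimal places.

Series (choke actuator, chemical-injection pump, hydraulic power unit, and subsea control module): 0.741600 × 0.798500 × 0.933500 × 0.881300 = 0.4872

0.4872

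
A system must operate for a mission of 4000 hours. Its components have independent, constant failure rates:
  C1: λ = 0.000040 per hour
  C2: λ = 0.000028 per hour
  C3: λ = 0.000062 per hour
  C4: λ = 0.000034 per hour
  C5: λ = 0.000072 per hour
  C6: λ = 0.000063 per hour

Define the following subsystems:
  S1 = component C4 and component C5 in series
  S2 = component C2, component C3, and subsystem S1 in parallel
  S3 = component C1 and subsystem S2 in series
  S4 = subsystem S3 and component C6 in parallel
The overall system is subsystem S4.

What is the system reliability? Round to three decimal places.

R(C1) = exp(−0.000040 × 4000) = 0.85214
R(C2) = exp(−0.000028 × 4000) = 0.89404
R(C3) = exp(−0.000062 × 4000) = 0.78036
R(C4) = exp(−0.000034 × 4000) = 0.87284
R(C5) = exp(−0.000072 × 4000) = 0.74976
R(C6) = exp(−0.000063 × 4000) = 0.77724
Series (C4 and C5): 0.87284 × 0.74976 = 0.65442
Parallel (C2, C3, and [0.65442]): 1 − (1 − 0.89404)(1 − 0.78036)(1 − 0.65442) = 0.99196
Series (C1 and [0.99196]): 0.85214 × 0.99196 = 0.84529
Parallel ([0.84529] and C6): 1 − (1 − 0.84529)(1 − 0.77724) = 0.966

0.966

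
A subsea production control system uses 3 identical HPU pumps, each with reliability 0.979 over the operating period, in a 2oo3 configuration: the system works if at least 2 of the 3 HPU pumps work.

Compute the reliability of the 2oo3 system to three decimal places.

0.999

R = Σ_{i=2}^{3} C(3,i) p^i (1−p)^{3−i} with p = 0.979
C(3,2)·0.979^2·0.021^1 = 0.06038
C(3,3)·0.979^3·0.021^0 = 0.93831
Sum = 0.999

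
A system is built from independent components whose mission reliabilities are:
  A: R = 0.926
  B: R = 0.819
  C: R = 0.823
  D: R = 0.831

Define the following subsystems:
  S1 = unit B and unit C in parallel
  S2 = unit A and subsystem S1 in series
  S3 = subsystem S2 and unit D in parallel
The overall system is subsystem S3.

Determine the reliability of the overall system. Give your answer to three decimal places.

Parallel (B and C): 1 − (1 − 0.81900)(1 − 0.82300) = 0.96796
Series (A and [0.96796]): 0.92600 × 0.96796 = 0.89633
Parallel ([0.89633] and D): 1 − (1 − 0.89633)(1 − 0.83100) = 0.982

0.982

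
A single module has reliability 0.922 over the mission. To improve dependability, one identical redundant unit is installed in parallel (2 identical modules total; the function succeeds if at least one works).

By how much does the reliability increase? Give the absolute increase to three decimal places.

R_before = 0.922
R_after = 1 − (1 − 0.922)^2 = 0.994
ΔR = 0.994 − 0.922 = 0.072

0.072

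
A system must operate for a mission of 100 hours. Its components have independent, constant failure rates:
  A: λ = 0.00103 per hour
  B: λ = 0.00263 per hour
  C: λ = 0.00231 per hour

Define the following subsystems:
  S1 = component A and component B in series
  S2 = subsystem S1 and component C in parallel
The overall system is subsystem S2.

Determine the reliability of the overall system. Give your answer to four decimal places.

0.9368

R(A) = exp(−0.00103 × 100) = 0.902127
R(B) = exp(−0.00263 × 100) = 0.768742
R(C) = exp(−0.00231 × 100) = 0.793739
Series (A and B): 0.902127 × 0.768742 = 0.693503
Parallel ([0.693503] and C): 1 − (1 − 0.693503)(1 − 0.793739) = 0.9368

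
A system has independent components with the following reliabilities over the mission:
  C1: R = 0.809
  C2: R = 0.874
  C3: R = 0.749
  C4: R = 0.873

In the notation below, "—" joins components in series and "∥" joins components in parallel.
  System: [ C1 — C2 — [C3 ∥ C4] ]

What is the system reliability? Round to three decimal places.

0.685

Parallel (C3 and C4): 1 − (1 − 0.74900)(1 − 0.87300) = 0.96812
Series (C1, C2, and [0.96812]): 0.80900 × 0.87400 × 0.96812 = 0.685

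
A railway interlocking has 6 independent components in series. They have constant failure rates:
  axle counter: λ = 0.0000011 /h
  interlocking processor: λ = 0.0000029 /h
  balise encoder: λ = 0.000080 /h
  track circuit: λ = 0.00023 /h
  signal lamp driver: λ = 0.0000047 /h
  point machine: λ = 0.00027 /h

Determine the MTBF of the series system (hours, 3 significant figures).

Series of exponential components: λ_sys = Σ λ_i
λ_sys = 0.0000011 + 0.0000029 + 0.000080 + 0.00023 + 0.0000047 + 0.00027 = 5.8870e-04 /h
MTBF = 1 / λ_sys = 1700 h

1700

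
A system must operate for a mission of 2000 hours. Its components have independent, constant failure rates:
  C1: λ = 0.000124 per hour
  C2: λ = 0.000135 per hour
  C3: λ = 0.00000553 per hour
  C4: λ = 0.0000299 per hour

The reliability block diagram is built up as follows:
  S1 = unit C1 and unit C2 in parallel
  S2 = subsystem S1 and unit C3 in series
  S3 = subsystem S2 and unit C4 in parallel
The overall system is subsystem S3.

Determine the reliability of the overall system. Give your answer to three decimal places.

0.996

R(C1) = exp(−0.000124 × 2000) = 0.78036
R(C2) = exp(−0.000135 × 2000) = 0.76338
R(C3) = exp(−0.00000553 × 2000) = 0.98900
R(C4) = exp(−0.0000299 × 2000) = 0.94195
Parallel (C1 and C2): 1 − (1 − 0.78036)(1 − 0.76338) = 0.94803
Series ([0.94803] and C3): 0.94803 × 0.98900 = 0.93760
Parallel ([0.93760] and C4): 1 − (1 − 0.93760)(1 − 0.94195) = 0.996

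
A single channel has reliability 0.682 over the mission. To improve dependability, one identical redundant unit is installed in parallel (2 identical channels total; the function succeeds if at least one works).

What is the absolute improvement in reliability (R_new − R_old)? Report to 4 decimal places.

0.2169

R_before = 0.682
R_after = 1 − (1 − 0.682)^2 = 0.8989
ΔR = 0.8989 − 0.682 = 0.2169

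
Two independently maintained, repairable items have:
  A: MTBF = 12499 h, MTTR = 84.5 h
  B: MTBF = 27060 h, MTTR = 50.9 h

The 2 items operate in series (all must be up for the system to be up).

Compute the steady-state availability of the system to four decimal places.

A(A) = MTBF/(MTBF+MTTR) = 12499/(12499+84.5) = 0.993285
A(B) = MTBF/(MTBF+MTTR) = 27060/(27060+50.9) = 0.998123
Series availability: 0.993285 × 0.998123 = 0.9914

0.9914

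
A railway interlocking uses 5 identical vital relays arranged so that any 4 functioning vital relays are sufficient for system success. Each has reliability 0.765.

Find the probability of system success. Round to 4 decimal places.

0.6644

R = Σ_{i=4}^{5} C(5,i) p^i (1−p)^{5−i} with p = 0.765
C(5,4)·0.765^4·0.235^1 = 0.402424
C(5,5)·0.765^5·0.235^0 = 0.262004
Sum = 0.6644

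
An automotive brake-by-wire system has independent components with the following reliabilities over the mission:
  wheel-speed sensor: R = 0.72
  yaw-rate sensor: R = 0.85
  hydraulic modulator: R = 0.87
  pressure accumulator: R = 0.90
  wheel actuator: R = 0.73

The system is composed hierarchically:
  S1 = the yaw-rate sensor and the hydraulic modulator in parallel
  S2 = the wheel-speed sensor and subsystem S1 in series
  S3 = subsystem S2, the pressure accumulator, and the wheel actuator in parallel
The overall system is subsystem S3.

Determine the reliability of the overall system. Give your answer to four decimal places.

Parallel (yaw-rate sensor and hydraulic modulator): 1 − (1 − 0.850000)(1 − 0.870000) = 0.980500
Series (wheel-speed sensor and [0.980500]): 0.720000 × 0.980500 = 0.705960
Parallel ([0.705960], pressure accumulator, and wheel actuator): 1 − (1 − 0.705960)(1 − 0.900000)(1 − 0.730000) = 0.9921

0.9921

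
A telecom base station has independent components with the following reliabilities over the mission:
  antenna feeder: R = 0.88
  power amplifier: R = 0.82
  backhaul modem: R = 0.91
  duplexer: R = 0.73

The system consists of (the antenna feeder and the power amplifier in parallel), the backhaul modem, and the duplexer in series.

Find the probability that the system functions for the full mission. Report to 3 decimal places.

Parallel (antenna feeder and power amplifier): 1 − (1 − 0.88000)(1 − 0.82000) = 0.97840
Series ([0.97840], backhaul modem, and duplexer): 0.97840 × 0.91000 × 0.73000 = 0.650

0.650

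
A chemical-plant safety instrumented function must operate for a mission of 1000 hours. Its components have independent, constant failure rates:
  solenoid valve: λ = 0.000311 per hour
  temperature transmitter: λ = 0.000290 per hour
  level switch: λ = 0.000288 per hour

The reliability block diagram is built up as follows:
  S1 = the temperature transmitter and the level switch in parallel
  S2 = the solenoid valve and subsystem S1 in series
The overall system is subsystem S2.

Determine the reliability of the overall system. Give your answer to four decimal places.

0.6866

R(solenoid valve) = exp(−0.000311 × 1000) = 0.732714
R(temperature transmitter) = exp(−0.000290 × 1000) = 0.748264
R(level switch) = exp(−0.000288 × 1000) = 0.749762
Parallel (temperature transmitter and level switch): 1 − (1 − 0.748264)(1 − 0.749762) = 0.937006
Series (solenoid valve and [0.937006]): 0.732714 × 0.937006 = 0.6866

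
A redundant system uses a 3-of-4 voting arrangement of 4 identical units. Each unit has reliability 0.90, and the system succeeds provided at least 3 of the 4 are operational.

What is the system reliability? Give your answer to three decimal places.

R = Σ_{i=3}^{4} C(4,i) p^i (1−p)^{4−i} with p = 0.90
C(4,3)·0.90^3·0.10^1 = 0.29160
C(4,4)·0.90^4·0.10^0 = 0.65610
Sum = 0.948

0.948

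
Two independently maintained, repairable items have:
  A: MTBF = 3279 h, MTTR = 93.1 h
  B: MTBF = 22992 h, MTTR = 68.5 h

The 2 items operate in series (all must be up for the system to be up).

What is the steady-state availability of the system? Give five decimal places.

A(A) = MTBF/(MTBF+MTTR) = 3279/(3279+93.1) = 0.972391
A(B) = MTBF/(MTBF+MTTR) = 22992/(22992+68.5) = 0.997030
Series availability: 0.972391 × 0.997030 = 0.96950

0.96950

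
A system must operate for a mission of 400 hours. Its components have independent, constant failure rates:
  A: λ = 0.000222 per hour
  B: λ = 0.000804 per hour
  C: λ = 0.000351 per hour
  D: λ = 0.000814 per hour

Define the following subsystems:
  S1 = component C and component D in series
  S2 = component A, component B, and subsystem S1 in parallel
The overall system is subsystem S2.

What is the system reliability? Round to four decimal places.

0.9913

R(A) = exp(−0.000222 × 400) = 0.915029
R(B) = exp(−0.000804 × 400) = 0.724988
R(C) = exp(−0.000351 × 400) = 0.869011
R(D) = exp(−0.000814 × 400) = 0.722094
Series (C and D): 0.869011 × 0.722094 = 0.627508
Parallel (A, B, and [0.627508]): 1 − (1 − 0.915029)(1 − 0.724988)(1 − 0.627508) = 0.9913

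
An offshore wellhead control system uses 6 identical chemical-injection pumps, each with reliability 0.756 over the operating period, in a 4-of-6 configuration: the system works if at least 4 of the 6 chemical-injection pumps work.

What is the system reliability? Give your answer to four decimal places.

R = Σ_{i=4}^{6} C(6,i) p^i (1−p)^{6−i} with p = 0.756
C(6,4)·0.756^4·0.244^2 = 0.291715
C(6,5)·0.756^5·0.244^1 = 0.361535
C(6,6)·0.756^6·0.244^0 = 0.186694
Sum = 0.8399

0.8399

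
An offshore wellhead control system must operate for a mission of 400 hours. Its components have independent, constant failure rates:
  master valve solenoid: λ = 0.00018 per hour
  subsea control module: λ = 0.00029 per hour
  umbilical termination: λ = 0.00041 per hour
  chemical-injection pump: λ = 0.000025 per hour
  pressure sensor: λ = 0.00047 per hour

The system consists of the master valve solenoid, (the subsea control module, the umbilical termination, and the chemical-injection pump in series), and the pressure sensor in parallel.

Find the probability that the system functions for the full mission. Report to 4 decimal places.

R(master valve solenoid) = exp(−0.00018 × 400) = 0.930531
R(subsea control module) = exp(−0.00029 × 400) = 0.890475
R(umbilical termination) = exp(−0.00041 × 400) = 0.848742
R(chemical-injection pump) = exp(−0.000025 × 400) = 0.990050
R(pressure sensor) = exp(−0.00047 × 400) = 0.828615
Series (subsea control module, umbilical termination, and chemical-injection pump): 0.890475 × 0.848742 × 0.990050 = 0.748263
Parallel (master valve solenoid, [0.748263], and pressure sensor): 1 − (1 − 0.930531)(1 − 0.748263)(1 − 0.828615) = 0.9970

0.9970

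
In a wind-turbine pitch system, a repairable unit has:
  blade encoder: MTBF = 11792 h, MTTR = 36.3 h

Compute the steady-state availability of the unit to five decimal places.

0.99693

A(blade encoder) = MTBF/(MTBF+MTTR) = 11792/(11792+36.3) = 0.99693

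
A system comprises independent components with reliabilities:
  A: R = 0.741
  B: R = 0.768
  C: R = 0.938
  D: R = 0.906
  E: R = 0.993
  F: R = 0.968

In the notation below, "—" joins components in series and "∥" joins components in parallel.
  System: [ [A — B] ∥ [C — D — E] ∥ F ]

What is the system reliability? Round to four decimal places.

Series (A and B): 0.741000 × 0.768000 = 0.569088
Series (C, D, and E): 0.938000 × 0.906000 × 0.993000 = 0.843879
Parallel ([0.569088], [0.843879], and F): 1 − (1 − 0.569088)(1 − 0.843879)(1 − 0.968000) = 0.9978

0.9978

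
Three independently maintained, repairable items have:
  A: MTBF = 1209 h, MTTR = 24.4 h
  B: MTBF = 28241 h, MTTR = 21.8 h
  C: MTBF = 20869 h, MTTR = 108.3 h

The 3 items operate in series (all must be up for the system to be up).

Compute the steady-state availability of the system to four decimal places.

A(A) = MTBF/(MTBF+MTTR) = 1209/(1209+24.4) = 0.980217
A(B) = MTBF/(MTBF+MTTR) = 28241/(28241+21.8) = 0.999229
A(C) = MTBF/(MTBF+MTTR) = 20869/(20869+108.3) = 0.994837
Series availability: 0.980217 × 0.999229 × 0.994837 = 0.9744

0.9744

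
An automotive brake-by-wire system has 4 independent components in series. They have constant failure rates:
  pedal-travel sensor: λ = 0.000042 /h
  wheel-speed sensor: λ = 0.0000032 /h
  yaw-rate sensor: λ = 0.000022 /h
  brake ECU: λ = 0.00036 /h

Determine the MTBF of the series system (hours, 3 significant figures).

2340

Series of exponential components: λ_sys = Σ λ_i
λ_sys = 0.000042 + 0.0000032 + 0.000022 + 0.00036 = 4.2720e-04 /h
MTBF = 1 / λ_sys = 2340 h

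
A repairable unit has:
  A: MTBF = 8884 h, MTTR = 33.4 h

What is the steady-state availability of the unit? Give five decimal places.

A(A) = MTBF/(MTBF+MTTR) = 8884/(8884+33.4) = 0.99625

0.99625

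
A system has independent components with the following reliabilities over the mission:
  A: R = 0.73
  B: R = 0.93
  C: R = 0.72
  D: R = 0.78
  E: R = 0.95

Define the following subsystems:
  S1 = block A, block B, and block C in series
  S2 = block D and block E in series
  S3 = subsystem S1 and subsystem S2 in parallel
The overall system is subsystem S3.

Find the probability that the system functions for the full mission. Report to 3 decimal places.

Series (A, B, and C): 0.73000 × 0.93000 × 0.72000 = 0.48881
Series (D and E): 0.78000 × 0.95000 = 0.74100
Parallel ([0.48881] and [0.74100]): 1 − (1 − 0.48881)(1 − 0.74100) = 0.868

0.868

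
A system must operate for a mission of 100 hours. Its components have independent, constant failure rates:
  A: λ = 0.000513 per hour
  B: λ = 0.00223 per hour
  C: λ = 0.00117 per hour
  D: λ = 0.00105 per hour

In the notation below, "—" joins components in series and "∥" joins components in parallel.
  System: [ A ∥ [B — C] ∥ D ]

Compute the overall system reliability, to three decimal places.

0.999

R(A) = exp(−0.000513 × 100) = 0.94999
R(B) = exp(−0.00223 × 100) = 0.80011
R(C) = exp(−0.00117 × 100) = 0.88959
R(D) = exp(−0.00105 × 100) = 0.90032
Series (B and C): 0.80011 × 0.88959 = 0.71177
Parallel (A, [0.71177], and D): 1 − (1 − 0.94999)(1 − 0.71177)(1 − 0.90032) = 0.999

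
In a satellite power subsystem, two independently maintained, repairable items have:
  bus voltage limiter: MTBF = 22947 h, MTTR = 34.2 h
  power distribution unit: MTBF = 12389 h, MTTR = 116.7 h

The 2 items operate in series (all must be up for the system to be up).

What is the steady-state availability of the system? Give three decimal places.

A(bus voltage limiter) = MTBF/(MTBF+MTTR) = 22947/(22947+34.2) = 0.998512
A(power distribution unit) = MTBF/(MTBF+MTTR) = 12389/(12389+116.7) = 0.990668
Series availability: 0.998512 × 0.990668 = 0.989

0.989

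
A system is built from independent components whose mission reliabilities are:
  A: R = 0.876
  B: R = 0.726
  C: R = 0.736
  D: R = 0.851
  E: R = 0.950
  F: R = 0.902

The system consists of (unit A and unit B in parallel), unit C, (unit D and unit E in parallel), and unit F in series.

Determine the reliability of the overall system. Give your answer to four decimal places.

Parallel (A and B): 1 − (1 − 0.876000)(1 − 0.726000) = 0.966024
Parallel (D and E): 1 − (1 − 0.851000)(1 − 0.950000) = 0.992550
Series ([0.966024], C, [0.992550], and F): 0.966024 × 0.736000 × 0.992550 × 0.902000 = 0.6365

0.6365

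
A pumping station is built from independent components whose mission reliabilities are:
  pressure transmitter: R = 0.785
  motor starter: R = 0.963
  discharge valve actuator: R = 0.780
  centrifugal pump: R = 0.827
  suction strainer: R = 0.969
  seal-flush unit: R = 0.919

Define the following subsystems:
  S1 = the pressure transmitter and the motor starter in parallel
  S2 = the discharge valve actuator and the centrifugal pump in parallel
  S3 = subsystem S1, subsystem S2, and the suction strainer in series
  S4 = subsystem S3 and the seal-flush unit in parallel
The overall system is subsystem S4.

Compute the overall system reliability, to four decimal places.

0.9939

Parallel (pressure transmitter and motor starter): 1 − (1 − 0.785000)(1 − 0.963000) = 0.992045
Parallel (discharge valve actuator and centrifugal pump): 1 − (1 − 0.780000)(1 − 0.827000) = 0.961940
Series ([0.992045], [0.961940], and suction strainer): 0.992045 × 0.961940 × 0.969000 = 0.924705
Parallel ([0.924705] and seal-flush unit): 1 − (1 − 0.924705)(1 − 0.919000) = 0.9939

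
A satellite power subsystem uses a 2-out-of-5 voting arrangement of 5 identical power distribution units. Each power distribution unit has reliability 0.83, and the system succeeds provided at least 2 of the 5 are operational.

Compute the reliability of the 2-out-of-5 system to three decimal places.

R = Σ_{i=2}^{5} C(5,i) p^i (1−p)^{5−i} with p = 0.83
C(5,2)·0.83^2·0.17^3 = 0.03385
C(5,3)·0.83^3·0.17^2 = 0.16525
C(5,4)·0.83^4·0.17^1 = 0.40340
C(5,5)·0.83^5·0.17^0 = 0.39390
Sum = 0.996

0.996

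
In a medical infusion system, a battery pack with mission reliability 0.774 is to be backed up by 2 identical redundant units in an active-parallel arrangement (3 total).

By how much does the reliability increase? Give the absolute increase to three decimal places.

R_before = 0.774
R_after = 1 − (1 − 0.774)^3 = 0.988
ΔR = 0.988 − 0.774 = 0.214

0.214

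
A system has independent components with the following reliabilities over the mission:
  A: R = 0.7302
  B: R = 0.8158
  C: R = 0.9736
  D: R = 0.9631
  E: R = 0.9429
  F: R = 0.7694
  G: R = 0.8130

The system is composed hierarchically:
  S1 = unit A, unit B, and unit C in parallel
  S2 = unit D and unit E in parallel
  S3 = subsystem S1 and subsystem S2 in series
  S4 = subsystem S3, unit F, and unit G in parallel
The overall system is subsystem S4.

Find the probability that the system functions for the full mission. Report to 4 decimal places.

Parallel (A, B, and C): 1 − (1 − 0.730200)(1 − 0.815800)(1 − 0.973600) = 0.998688
Parallel (D and E): 1 − (1 − 0.963100)(1 − 0.942900) = 0.997893
Series ([0.998688] and [0.997893]): 0.998688 × 0.997893 = 0.996584
Parallel ([0.996584], F, and G): 1 − (1 − 0.996584)(1 − 0.769400)(1 − 0.813000) = 0.9999

0.9999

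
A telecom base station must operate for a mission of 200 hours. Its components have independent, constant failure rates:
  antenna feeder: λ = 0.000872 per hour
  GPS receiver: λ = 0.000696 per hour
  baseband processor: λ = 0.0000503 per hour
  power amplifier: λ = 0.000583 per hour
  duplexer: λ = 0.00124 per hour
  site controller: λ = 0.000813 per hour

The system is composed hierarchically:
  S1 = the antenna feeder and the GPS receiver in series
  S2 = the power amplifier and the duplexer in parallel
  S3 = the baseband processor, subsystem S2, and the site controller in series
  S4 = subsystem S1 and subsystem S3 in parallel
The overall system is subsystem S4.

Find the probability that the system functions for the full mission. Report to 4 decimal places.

R(antenna feeder) = exp(−0.000872 × 200) = 0.839961
R(GPS receiver) = exp(−0.000696 × 200) = 0.870054
R(baseband processor) = exp(−0.0000503 × 200) = 0.989990
R(power amplifier) = exp(−0.000583 × 200) = 0.889941
R(duplexer) = exp(−0.00124 × 200) = 0.780360
R(site controller) = exp(−0.000813 × 200) = 0.849931
Series (antenna feeder and GPS receiver): 0.839961 × 0.870054 = 0.730811
Parallel (power amplifier and duplexer): 1 − (1 − 0.889941)(1 − 0.780360) = 0.975827
Series (baseband processor, [0.975827], and site controller): 0.989990 × 0.975827 × 0.849931 = 0.821083
Parallel ([0.730811] and [0.821083]): 1 − (1 − 0.730811)(1 − 0.821083) = 0.9518

0.9518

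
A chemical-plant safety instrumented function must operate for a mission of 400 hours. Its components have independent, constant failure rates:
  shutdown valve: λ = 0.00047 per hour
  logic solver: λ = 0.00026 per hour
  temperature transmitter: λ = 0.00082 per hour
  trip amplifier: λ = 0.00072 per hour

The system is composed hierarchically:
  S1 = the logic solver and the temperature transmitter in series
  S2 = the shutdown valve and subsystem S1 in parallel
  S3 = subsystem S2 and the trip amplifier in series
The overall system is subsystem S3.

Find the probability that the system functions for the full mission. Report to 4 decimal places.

R(shutdown valve) = exp(−0.00047 × 400) = 0.828615
R(logic solver) = exp(−0.00026 × 400) = 0.901225
R(temperature transmitter) = exp(−0.00082 × 400) = 0.720363
R(trip amplifier) = exp(−0.00072 × 400) = 0.749762
Series (logic solver and temperature transmitter): 0.901225 × 0.720363 = 0.649209
Parallel (shutdown valve and [0.649209]): 1 − (1 − 0.828615)(1 − 0.649209) = 0.939880
Series ([0.939880] and trip amplifier): 0.939880 × 0.749762 = 0.7047

0.7047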